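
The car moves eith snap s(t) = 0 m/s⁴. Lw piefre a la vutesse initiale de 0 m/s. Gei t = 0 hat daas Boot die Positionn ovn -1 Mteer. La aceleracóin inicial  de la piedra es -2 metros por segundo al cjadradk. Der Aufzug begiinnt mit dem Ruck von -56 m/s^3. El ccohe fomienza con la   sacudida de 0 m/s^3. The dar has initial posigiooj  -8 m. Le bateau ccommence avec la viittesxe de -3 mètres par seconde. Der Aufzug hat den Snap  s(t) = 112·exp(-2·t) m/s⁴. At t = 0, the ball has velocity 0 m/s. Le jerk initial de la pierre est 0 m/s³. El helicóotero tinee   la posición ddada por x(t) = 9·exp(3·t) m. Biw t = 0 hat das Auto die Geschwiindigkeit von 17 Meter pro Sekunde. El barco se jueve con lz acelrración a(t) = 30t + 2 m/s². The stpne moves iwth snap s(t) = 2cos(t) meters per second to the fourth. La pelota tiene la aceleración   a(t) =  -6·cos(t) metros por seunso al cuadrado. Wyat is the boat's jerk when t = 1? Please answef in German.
Ausgehend von der Beschleunigung a(t) = 30·t + 2, nehmen wir 1 Ableitung. Durch Ableiten von der Beschleunigung erhalten wir den Ruck: j(t) = 30. Mit j(t) = 30 und Einsetzen von t = 1, finden wir j = 30.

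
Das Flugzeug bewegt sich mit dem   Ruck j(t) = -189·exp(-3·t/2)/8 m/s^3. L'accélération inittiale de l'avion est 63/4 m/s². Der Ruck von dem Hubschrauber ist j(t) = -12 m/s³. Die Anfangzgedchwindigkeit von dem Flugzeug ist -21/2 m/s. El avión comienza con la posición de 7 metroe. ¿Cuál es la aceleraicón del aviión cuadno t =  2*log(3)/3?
Partiendo de la sacudida j(t) = -189·exp(-3·t/2)/8, tomamos 1 antiderivada. Integrando la sacudida y usando la condición inicial a(0) = 63/4, obtenemos a(t) = 63·exp(-3·t/2)/4. Tenemos la aceleración a(t) = 63·exp(-3·t/2)/4. Sustituyendo t = 2*log(3)/3: a(2*log(3)/3) = 21/4.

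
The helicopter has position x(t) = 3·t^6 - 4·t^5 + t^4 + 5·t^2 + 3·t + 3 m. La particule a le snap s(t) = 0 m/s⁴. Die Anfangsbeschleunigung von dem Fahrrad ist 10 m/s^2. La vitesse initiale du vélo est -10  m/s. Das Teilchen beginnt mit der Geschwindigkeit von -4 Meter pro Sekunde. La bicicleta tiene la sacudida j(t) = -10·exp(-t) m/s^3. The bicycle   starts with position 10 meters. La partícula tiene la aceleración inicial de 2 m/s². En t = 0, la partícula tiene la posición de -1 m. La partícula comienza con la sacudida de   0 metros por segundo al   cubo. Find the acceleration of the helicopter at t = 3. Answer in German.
Wir müssen unsere Gleichung für die Position x(t) = 3·t^6 - 4·t^5 + t^4 + 5·t^2 + 3·t + 3 2-mal ableiten. Die Ableitung von der Position ergibt die Geschwindigkeit: v(t) = 18·t^5 - 20·t^4 + 4·t^3 + 10·t + 3. Die Ableitung von der Geschwindigkeit ergibt die Beschleunigung: a(t) = 90·t^4 - 80·t^3 + 12·t^2 + 10. Aus der Gleichung für die Beschleunigung a(t) = 90·t^4 - 80·t^3 + 12·t^2 + 10, setzen wir t = 3 ein und erhalten a = 5248.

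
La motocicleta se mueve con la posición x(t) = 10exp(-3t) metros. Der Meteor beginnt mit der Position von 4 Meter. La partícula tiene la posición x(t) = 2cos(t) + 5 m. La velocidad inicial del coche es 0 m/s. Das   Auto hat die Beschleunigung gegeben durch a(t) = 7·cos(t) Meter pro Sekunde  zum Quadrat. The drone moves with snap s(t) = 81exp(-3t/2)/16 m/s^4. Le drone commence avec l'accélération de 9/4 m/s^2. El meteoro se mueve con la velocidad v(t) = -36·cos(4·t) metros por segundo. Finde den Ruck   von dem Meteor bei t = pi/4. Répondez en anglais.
To solve this, we need to take 2 derivatives of our velocity equation v(t) = -36·cos(4·t). Taking d/dt of v(t), we find a(t) = 144·sin(4·t). The derivative of acceleration gives jerk: j(t) = 576·cos(4·t). From the given jerk equation j(t) = 576·cos(4·t), we substitute t = pi/4 to get j = -576.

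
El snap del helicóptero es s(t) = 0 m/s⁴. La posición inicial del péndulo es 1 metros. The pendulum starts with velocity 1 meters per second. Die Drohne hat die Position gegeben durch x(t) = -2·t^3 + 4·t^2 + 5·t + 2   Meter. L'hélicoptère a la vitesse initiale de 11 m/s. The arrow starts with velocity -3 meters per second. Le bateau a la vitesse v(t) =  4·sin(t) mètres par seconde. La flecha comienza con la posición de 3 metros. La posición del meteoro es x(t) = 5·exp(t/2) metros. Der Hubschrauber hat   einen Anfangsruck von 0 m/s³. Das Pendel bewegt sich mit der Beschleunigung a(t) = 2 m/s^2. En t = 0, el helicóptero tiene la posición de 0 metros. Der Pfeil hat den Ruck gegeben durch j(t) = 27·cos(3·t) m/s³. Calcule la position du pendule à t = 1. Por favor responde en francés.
Nous devons intégrer notre équation de l'accélération a(t) = 2 2 fois. La primitive de l'accélération est la vitesse. En utilisant v(0) = 1, nous obtenons v(t) = 2·t + 1. En prenant ∫v(t)dt et en appliquant x(0) = 1, nous trouvons x(t) = t^2 + t + 1. Nous avons la position x(t) = t^2 + t + 1. En substituant t = 1: x(1) = 3.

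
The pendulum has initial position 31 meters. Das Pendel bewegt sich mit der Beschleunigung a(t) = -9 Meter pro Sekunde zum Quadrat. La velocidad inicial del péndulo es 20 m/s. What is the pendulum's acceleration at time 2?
We have acceleration a(t) = -9. Substituting t = 2: a(2) = -9.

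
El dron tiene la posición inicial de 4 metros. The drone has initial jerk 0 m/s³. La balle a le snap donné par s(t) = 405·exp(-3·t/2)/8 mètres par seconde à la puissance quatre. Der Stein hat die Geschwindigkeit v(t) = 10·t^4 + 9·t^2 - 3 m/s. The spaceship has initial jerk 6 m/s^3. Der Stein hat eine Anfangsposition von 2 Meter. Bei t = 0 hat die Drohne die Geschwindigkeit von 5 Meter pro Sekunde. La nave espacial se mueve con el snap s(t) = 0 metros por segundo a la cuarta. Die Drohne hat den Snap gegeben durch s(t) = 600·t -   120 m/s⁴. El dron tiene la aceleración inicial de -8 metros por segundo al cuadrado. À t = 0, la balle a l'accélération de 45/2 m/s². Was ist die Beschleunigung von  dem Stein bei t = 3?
Ausgehend von der Geschwindigkeit v(t) = 10·t^4 + 9·t^2 - 3, nehmen wir 1 Ableitung. Die Ableitung von der Geschwindigkeit ergibt die Beschleunigung: a(t) = 40·t^3 + 18·t. Wir haben die Beschleunigung a(t) = 40·t^3 + 18·t. Durch Einsetzen von t = 3: a(3) = 1134.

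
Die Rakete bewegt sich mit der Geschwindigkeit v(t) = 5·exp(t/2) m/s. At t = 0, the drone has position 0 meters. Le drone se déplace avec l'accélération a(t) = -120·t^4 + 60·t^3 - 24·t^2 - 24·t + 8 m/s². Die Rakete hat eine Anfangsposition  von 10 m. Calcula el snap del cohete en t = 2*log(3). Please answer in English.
To solve this, we need to take 3 derivatives of our velocity equation v(t) = 5·exp(t/2). Taking d/dt of v(t), we find a(t) = 5·exp(t/2)/2. Differentiating acceleration, we get jerk: j(t) = 5·exp(t/2)/4. Taking d/dt of j(t), we find s(t) = 5·exp(t/2)/8. We have snap s(t) = 5·exp(t/2)/8. Substituting t = 2*log(3): s(2*log(3)) = 15/8.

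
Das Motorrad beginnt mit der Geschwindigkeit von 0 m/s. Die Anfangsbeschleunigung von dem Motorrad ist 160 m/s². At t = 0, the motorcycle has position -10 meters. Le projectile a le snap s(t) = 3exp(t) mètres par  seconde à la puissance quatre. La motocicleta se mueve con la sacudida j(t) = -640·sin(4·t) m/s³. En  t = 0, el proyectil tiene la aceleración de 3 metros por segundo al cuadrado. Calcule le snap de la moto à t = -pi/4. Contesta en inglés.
We must differentiate our jerk equation j(t) = -640·sin(4·t) 1 time. Taking d/dt of j(t), we find s(t) = -2560·cos(4·t). From the given snap equation s(t) = -2560·cos(4·t), we substitute t = -pi/4 to get s = 2560.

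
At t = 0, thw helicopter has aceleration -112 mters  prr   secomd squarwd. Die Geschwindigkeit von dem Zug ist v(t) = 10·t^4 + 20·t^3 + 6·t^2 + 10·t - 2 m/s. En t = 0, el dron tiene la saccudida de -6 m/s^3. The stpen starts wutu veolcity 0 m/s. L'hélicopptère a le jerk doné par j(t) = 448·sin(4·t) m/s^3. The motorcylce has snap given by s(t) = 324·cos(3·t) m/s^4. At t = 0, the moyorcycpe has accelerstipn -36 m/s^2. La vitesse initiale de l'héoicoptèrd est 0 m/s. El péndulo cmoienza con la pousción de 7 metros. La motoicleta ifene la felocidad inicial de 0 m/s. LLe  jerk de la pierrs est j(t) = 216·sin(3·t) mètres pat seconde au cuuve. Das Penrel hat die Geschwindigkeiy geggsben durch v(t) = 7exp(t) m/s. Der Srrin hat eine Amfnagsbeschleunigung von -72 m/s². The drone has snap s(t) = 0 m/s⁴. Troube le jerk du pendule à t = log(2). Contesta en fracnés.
Pour résoudre ceci, nous devons prendre 2 dérivées de notre équation de la vitesse v(t) = 7·exp(t). En dérivant la vitesse, nous obtenons l'accélération: a(t) = 7·exp(t). La dérivée de l'accélération donne le jerk: j(t) = 7·exp(t). Nous avons le jerk j(t) = 7·exp(t). En substituant t = log(2): j(log(2)) = 14.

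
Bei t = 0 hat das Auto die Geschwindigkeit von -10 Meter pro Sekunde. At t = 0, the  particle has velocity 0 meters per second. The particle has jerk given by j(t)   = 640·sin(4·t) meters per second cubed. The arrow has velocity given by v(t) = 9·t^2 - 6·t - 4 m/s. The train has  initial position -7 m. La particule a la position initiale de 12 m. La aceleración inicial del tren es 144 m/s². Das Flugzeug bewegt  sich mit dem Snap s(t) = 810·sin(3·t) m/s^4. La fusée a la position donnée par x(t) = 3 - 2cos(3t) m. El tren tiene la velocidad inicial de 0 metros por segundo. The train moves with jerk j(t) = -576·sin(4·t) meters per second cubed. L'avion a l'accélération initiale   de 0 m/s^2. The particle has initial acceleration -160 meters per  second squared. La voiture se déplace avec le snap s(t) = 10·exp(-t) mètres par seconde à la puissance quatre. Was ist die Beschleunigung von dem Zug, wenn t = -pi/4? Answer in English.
To find the answer, we compute 1 integral of j(t) = -576·sin(4·t). Taking ∫j(t)dt and applying a(0) = 144, we find a(t) = 144·cos(4·t). We have acceleration a(t) = 144·cos(4·t). Substituting t = -pi/4: a(-pi/4) = -144.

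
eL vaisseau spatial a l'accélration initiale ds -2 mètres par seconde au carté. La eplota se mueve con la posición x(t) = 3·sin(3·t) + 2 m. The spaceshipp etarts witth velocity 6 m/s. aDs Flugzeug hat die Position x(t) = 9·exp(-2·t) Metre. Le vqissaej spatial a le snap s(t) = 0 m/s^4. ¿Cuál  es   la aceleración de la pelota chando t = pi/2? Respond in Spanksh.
Para resolver esto, necesitamos tomar 2 derivadas de nuestra ecuación de la posición x(t) = 3·sin(3·t) + 2. La derivada de la posición da la velocidad: v(t) = 9·cos(3·t). La derivada de la velocidad da la aceleración: a(t) = -27·sin(3·t). Usando a(t) = -27·sin(3·t) y sustituyendo t = pi/2, encontramos a = 27.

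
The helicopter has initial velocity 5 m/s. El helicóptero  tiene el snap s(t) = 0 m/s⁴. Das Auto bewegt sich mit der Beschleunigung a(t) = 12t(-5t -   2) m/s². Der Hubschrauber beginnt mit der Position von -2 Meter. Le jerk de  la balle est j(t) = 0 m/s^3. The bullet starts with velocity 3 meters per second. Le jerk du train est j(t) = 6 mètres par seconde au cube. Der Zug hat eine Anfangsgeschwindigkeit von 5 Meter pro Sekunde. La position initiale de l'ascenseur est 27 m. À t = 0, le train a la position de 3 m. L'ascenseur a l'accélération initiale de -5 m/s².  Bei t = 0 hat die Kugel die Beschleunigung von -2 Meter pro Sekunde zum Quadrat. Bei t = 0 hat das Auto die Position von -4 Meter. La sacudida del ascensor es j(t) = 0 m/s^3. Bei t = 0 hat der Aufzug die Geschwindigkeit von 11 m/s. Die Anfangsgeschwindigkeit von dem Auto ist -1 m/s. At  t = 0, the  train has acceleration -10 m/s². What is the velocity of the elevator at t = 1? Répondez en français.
Pour résoudre ceci, nous devons prendre 2 primitives de notre équation du jerk j(t) = 0. La primitive du jerk est l'accélération. En utilisant a(0) = -5, nous obtenons a(t) = -5. En prenant ∫a(t)dt et en appliquant v(0) = 11, nous trouvons v(t) = 11 - 5·t. En utilisant v(t) = 11 - 5·t et en substituant t = 1, nous trouvons v = 6.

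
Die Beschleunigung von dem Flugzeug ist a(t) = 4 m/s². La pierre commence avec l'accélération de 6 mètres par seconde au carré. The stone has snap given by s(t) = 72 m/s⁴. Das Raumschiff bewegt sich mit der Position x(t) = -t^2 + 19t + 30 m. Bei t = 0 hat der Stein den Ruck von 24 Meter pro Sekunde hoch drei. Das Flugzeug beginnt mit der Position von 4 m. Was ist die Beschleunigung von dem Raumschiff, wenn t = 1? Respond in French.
Pour résoudre ceci, nous devons prendre 2 dérivées de notre équation de la position x(t) = -t^2 + 19·t + 30. En prenant d/dt de x(t), nous trouvons v(t) = 19 - 2·t. En prenant d/dt de v(t), nous trouvons a(t) = -2. Nous avons l'accélération a(t) = -2. En substituant t = 1: a(1) = -2.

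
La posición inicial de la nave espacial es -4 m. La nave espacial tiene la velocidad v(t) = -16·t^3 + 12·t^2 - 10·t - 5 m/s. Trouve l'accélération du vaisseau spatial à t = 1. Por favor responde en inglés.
To solve this, we need to take 1 derivative of our velocity equation v(t) = -16·t^3 + 12·t^2 - 10·t - 5. Differentiating velocity, we get acceleration: a(t) = -48·t^2 + 24·t - 10. Using a(t) = -48·t^2 + 24·t - 10 and substituting t = 1, we find a = -34.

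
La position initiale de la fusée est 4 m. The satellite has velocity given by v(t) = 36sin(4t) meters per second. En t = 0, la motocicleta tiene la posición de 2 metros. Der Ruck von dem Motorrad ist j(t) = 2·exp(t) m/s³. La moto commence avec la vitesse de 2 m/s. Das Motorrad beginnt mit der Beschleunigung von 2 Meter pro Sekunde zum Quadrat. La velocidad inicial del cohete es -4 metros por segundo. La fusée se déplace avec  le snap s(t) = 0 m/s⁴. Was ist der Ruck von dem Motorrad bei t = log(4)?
Wir haben den Ruck j(t) = 2·exp(t). Durch Einsetzen von t = log(4): j(log(4)) = 8.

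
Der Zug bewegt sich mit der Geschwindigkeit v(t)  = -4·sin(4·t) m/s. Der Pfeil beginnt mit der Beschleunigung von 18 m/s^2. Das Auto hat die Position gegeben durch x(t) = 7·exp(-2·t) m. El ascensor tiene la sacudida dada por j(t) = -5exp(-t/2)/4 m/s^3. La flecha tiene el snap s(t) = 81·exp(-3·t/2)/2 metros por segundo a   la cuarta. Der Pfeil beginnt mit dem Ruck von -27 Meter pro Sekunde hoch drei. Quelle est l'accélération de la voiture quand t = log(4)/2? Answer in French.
En partant de la position x(t) = 7·exp(-2·t), nous prenons 2 dérivées. En prenant d/dt de x(t), nous trouvons v(t) = -14·exp(-2·t). La dérivée de la vitesse donne l'accélération: a(t) = 28·exp(-2·t). Nous avons l'accélération a(t) = 28·exp(-2·t). En substituant t = log(4)/2: a(log(4)/2) = 7.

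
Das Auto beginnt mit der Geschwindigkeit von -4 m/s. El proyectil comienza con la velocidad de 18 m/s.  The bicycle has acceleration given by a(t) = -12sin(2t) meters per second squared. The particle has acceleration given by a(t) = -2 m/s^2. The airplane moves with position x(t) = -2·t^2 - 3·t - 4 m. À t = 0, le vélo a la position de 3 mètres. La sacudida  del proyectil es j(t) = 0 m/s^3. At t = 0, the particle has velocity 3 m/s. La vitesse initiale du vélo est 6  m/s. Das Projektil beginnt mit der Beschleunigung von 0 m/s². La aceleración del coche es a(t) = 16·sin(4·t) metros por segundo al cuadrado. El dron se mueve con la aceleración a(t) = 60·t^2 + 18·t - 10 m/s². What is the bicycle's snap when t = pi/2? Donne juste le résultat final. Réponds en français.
Le snap à t = pi/2 est s = 0.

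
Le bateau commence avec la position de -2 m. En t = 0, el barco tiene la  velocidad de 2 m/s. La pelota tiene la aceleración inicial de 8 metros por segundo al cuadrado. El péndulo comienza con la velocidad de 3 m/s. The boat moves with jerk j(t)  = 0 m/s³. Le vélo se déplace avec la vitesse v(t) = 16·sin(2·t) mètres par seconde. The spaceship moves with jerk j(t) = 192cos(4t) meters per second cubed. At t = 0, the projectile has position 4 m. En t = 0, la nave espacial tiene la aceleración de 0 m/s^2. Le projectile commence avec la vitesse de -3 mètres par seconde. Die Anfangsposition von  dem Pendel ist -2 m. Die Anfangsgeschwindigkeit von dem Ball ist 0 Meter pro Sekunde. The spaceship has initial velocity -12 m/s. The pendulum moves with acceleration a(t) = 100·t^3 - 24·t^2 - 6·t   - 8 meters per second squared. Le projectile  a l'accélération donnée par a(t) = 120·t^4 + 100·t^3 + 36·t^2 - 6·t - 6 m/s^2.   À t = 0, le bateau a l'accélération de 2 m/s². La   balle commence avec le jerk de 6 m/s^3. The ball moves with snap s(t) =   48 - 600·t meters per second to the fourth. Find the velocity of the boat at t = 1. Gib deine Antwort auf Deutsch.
Um dies zu lösen, müssen wir 2 Integrale unserer Gleichung für den Ruck j(t) = 0 finden. Durch Integration von dem Ruck und Verwendung der Anfangsbedingung a(0) = 2, erhalten wir a(t) = 2. Durch Integration von der Beschleunigung und Verwendung der Anfangsbedingung v(0) = 2, erhalten wir v(t) = 2·t + 2. Mit v(t) = 2·t + 2 und Einsetzen von t = 1, finden wir v = 4.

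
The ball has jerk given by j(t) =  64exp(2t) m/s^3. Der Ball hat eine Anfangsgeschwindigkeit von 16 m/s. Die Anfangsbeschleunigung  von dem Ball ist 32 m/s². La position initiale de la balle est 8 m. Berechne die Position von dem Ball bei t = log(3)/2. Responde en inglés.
Starting from jerk j(t) = 64·exp(2·t), we take 3 antiderivatives. The antiderivative of jerk is acceleration. Using a(0) = 32, we get a(t) = 32·exp(2·t). The integral of acceleration is velocity. Using v(0) = 16, we get v(t) = 16·exp(2·t). Finding the antiderivative of v(t) and using x(0) = 8: x(t) = 8·exp(2·t). We have position x(t) = 8·exp(2·t). Substituting t = log(3)/2: x(log(3)/2) = 24.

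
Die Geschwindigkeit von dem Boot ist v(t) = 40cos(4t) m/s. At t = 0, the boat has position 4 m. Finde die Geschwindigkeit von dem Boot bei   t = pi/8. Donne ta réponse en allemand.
Wir haben die Geschwindigkeit v(t) = 40·cos(4·t). Durch Einsetzen von t = pi/8: v(pi/8) = 0.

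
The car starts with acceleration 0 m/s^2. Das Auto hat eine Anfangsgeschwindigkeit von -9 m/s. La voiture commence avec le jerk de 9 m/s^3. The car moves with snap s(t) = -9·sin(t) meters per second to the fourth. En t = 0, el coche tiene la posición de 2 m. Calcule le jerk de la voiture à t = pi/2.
Pour résoudre ceci, nous devons prendre 1 primitive de notre équation du snap s(t) = -9·sin(t). L'intégrale du snap est le jerk. En utilisant j(0) = 9, nous obtenons j(t) = 9·cos(t). De l'équation du jerk j(t) = 9·cos(t), nous substituons t = pi/2 pour obtenir j = 0.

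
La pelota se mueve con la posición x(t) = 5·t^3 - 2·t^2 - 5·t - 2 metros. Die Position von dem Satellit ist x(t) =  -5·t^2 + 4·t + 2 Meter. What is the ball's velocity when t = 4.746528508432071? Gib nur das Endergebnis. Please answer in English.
The answer is 313.956879186647.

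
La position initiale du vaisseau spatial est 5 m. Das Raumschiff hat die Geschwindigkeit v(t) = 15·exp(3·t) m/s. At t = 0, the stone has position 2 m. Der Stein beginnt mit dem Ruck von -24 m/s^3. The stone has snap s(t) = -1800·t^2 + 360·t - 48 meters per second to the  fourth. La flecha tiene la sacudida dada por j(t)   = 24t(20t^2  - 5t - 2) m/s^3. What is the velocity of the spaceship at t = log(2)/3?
We have velocity v(t) = 15·exp(3·t). Substituting t = log(2)/3: v(log(2)/3) = 30.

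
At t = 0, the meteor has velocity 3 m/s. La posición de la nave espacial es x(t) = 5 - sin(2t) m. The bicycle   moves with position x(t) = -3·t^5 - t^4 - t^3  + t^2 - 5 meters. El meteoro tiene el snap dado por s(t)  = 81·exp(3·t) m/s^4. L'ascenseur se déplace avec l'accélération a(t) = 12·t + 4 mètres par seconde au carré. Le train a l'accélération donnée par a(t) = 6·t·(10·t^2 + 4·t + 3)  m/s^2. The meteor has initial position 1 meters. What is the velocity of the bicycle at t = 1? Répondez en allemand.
Um dies zu lösen, müssen wir 1 Ableitung unserer Gleichung für die Position x(t) = -3·t^5 - t^4 - t^3 + t^2 - 5 nehmen. Durch Ableiten von der Position erhalten wir die Geschwindigkeit: v(t) = -15·t^4 - 4·t^3 - 3·t^2 + 2·t. Mit v(t) = -15·t^4 - 4·t^3 - 3·t^2 + 2·t und Einsetzen von t = 1, finden wir v = -20.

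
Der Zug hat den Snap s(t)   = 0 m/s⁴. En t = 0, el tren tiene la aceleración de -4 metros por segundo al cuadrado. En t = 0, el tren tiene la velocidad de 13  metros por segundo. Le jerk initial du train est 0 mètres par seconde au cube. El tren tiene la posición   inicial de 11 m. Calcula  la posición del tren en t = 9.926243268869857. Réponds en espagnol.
Partiendo del snap s(t) = 0, tomamos 4 antiderivadas. La integral del snap, con j(0) = 0, da la sacudida: j(t) = 0. La antiderivada de la sacudida es la aceleración. Usando a(0) = -4, obtenemos a(t) = -4. Tomando ∫a(t)dt y aplicando v(0) = 13, encontramos v(t) = 13 - 4·t. La integral de la velocidad, con x(0) = 11, da la posición: x(t) = -2·t^2 + 13·t + 11. De la ecuación de la posición x(t) = -2·t^2 + 13·t + 11, sustituimos t = 9.926243268869857 para obtener x = -57.0194483702601.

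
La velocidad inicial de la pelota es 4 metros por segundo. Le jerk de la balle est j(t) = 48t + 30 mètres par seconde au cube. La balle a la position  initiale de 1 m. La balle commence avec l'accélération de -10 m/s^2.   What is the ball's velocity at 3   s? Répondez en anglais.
Starting from jerk j(t) = 48·t + 30, we take 2 integrals. The integral of jerk is acceleration. Using a(0) = -10, we get a(t) = 24·t^2 + 30·t - 10. Taking ∫a(t)dt and applying v(0) = 4, we find v(t) = 8·t^3 + 15·t^2 - 10·t + 4. From the given velocity equation v(t) = 8·t^3 + 15·t^2 - 10·t + 4, we substitute t = 3 to get v = 325.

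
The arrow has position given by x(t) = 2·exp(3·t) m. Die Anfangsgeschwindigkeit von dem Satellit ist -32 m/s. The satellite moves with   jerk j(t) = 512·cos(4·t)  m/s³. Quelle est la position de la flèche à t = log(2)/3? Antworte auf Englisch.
Using x(t) = 2·exp(3·t) and substituting t = log(2)/3, we find x = 4.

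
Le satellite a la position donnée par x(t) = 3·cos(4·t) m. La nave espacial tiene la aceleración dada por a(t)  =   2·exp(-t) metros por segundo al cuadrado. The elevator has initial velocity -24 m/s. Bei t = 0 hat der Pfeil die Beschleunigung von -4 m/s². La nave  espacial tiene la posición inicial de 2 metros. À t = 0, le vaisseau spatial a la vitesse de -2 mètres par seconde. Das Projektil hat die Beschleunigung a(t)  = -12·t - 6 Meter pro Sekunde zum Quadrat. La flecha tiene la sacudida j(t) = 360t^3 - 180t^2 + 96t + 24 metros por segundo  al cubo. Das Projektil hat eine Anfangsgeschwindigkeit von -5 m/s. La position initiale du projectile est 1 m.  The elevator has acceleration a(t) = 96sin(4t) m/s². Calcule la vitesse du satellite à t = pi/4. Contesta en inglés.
We must differentiate our position equation x(t) = 3·cos(4·t) 1 time. Taking d/dt of x(t), we find v(t) = -12·sin(4·t). Using v(t) = -12·sin(4·t) and substituting t = pi/4, we find v = 0.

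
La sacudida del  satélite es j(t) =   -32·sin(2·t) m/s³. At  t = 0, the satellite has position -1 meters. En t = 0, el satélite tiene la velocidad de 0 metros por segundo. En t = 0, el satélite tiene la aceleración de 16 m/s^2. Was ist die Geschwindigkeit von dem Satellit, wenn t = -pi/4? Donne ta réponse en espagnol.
Para resolver esto, necesitamos tomar 2 antiderivadas de nuestra ecuación de la sacudida j(t) = -32·sin(2·t). Integrando la sacudida y usando la condición inicial a(0) = 16, obtenemos a(t) = 16·cos(2·t). La antiderivada de la aceleración, con v(0) = 0, da la velocidad: v(t) = 8·sin(2·t). De la ecuación de la velocidad v(t) = 8·sin(2·t), sustituimos t = -pi/4 para obtener v = -8.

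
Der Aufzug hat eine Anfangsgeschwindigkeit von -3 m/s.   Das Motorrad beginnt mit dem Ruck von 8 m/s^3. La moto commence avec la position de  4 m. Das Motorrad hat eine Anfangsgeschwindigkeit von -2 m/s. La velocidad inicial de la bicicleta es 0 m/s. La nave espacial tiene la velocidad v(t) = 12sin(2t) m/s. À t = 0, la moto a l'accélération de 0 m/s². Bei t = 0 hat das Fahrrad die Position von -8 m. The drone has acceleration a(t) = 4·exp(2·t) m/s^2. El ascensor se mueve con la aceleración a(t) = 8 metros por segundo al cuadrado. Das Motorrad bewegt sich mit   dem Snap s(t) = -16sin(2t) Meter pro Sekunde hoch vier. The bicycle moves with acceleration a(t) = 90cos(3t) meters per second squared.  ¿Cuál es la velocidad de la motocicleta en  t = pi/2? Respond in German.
Ausgehend von dem Snap s(t) = -16·sin(2·t), nehmen wir 3 Integrale. Durch Integration von dem Snap und Verwendung der Anfangsbedingung j(0) = 8, erhalten wir j(t) = 8·cos(2·t). Mit ∫j(t)dt und Anwendung von a(0) = 0, finden wir a(t) = 4·sin(2·t). Durch Integration von der Beschleunigung und Verwendung der Anfangsbedingung v(0) = -2, erhalten wir v(t) = -2·cos(2·t). Wir haben die Geschwindigkeit v(t) = -2·cos(2·t). Durch Einsetzen von t = pi/2: v(pi/2) = 2.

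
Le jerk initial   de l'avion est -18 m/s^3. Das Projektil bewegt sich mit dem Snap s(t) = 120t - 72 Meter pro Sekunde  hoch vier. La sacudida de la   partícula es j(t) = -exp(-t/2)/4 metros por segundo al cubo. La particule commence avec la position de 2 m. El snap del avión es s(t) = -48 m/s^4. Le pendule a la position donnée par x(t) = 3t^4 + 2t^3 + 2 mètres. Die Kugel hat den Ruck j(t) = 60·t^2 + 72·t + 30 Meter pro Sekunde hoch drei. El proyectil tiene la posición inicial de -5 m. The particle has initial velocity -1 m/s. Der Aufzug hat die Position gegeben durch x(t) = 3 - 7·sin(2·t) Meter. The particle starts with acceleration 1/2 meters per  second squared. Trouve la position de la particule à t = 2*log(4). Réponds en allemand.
Wir müssen das Integral unserer Gleichung für den Ruck j(t) = -exp(-t/2)/4 3-mal finden. Durch Integration von dem Ruck und Verwendung der Anfangsbedingung a(0) = 1/2, erhalten wir a(t) = exp(-t/2)/2. Die Stammfunktion von der Beschleunigung, mit v(0) = -1, ergibt die Geschwindigkeit: v(t) = -exp(-t/2). Das Integral von der Geschwindigkeit ist die Position. Mit x(0) = 2 erhalten wir x(t) = 2·exp(-t/2). Aus der Gleichung für die Position x(t) = 2·exp(-t/2), setzen wir t = 2*log(4) ein und erhalten x = 1/2.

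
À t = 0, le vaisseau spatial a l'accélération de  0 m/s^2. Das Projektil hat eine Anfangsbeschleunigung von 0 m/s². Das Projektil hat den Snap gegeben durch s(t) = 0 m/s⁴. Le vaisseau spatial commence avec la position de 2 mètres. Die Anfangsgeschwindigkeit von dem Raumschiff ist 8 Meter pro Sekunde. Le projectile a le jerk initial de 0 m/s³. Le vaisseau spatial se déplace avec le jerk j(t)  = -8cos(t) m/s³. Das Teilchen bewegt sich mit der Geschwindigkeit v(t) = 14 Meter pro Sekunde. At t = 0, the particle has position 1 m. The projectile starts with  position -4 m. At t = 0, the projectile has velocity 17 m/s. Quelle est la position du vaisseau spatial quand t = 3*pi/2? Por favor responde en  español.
Para resolver esto, necesitamos tomar 3 antiderivadas de nuestra ecuación de la sacudida j(t) = -8·cos(t). La antiderivada de la sacudida es la aceleración. Usando a(0) = 0, obtenemos a(t) = -8·sin(t). La integral de la aceleración es la velocidad. Usando v(0) = 8, obtenemos v(t) = 8·cos(t). Tomando ∫v(t)dt y aplicando x(0) = 2, encontramos x(t) = 8·sin(t) + 2. De la ecuación de la posición x(t) = 8·sin(t) + 2, sustituimos t = 3*pi/2 para obtener x = -6.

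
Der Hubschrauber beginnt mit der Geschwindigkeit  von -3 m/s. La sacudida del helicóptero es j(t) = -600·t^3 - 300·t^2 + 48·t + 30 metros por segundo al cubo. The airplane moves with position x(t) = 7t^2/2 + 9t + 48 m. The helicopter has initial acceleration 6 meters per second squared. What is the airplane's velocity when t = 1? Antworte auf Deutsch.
Ausgehend von der Position x(t) = 7·t^2/2 + 9·t + 48, nehmen wir 1 Ableitung. Durch Ableiten von der Position erhalten wir die Geschwindigkeit: v(t) = 7·t + 9. Aus der Gleichung für die Geschwindigkeit v(t) = 7·t + 9, setzen wir t = 1 ein und erhalten v = 16.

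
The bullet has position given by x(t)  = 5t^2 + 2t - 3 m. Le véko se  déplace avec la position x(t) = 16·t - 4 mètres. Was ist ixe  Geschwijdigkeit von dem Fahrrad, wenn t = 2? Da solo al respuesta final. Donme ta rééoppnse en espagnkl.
En t = 2, v = 16.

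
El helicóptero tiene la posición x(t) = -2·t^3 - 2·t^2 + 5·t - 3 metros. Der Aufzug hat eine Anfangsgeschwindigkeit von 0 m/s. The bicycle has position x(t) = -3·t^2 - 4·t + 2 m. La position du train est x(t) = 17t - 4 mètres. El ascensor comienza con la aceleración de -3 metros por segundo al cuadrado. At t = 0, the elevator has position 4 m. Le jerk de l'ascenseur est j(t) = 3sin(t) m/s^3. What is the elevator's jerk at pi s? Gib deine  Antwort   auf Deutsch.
Wir haben den Ruck j(t) = 3·sin(t). Durch Einsetzen von t = pi: j(pi) = 0.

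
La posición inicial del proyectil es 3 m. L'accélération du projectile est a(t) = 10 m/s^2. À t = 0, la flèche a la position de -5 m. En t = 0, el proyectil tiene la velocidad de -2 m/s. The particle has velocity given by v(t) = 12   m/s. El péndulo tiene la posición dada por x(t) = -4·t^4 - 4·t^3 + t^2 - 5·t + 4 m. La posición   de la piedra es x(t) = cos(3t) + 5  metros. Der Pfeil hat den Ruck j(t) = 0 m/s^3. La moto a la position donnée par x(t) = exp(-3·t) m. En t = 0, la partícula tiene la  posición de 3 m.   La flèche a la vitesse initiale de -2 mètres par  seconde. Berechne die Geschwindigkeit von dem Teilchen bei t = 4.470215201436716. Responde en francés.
Nous avons la vitesse v(t) = 12. En substituant t = 4.470215201436716: v(4.470215201436716) = 12.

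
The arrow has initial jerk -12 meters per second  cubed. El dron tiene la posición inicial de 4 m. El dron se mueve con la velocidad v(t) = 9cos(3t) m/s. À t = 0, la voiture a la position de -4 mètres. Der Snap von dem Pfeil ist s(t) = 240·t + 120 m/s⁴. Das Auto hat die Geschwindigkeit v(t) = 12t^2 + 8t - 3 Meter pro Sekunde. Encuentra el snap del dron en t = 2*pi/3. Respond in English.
We must differentiate our velocity equation v(t) = 9·cos(3·t) 3 times. The derivative of velocity gives acceleration: a(t) = -27·sin(3·t). Differentiating acceleration, we get jerk: j(t) = -81·cos(3·t). Taking d/dt of j(t), we find s(t) = 243·sin(3·t). From the given snap equation s(t) = 243·sin(3·t), we substitute t = 2*pi/3 to get s = 0.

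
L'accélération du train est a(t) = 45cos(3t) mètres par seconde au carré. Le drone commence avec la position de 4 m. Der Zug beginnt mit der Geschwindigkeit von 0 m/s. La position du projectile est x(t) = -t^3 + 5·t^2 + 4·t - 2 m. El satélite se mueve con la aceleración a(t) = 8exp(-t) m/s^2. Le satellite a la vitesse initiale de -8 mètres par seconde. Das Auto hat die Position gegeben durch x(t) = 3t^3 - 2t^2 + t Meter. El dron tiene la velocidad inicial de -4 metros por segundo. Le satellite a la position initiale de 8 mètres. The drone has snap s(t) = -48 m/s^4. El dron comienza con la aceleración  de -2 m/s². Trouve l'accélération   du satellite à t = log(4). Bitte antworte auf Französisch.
De l'équation de l'accélération a(t) = 8·exp(-t), nous substituons t = log(4) pour obtenir a = 2.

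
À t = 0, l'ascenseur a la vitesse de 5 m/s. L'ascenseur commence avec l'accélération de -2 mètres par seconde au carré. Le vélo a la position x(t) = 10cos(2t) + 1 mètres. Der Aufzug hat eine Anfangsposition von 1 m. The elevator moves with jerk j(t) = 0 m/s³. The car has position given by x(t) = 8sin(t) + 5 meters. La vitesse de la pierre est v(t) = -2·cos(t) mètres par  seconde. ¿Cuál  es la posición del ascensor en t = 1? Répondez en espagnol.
Partiendo de la sacudida j(t) = 0, tomamos 3 antiderivadas. Tomando ∫j(t)dt y aplicando a(0) = -2, encontramos a(t) = -2. La integral de la aceleración, con v(0) = 5, da la velocidad: v(t) = 5 - 2·t. Integrando la velocidad y usando la condición inicial x(0) = 1, obtenemos x(t) = -t^2 + 5·t + 1. Usando x(t) = -t^2 + 5·t + 1 y sustituyendo t = 1, encontramos x = 5.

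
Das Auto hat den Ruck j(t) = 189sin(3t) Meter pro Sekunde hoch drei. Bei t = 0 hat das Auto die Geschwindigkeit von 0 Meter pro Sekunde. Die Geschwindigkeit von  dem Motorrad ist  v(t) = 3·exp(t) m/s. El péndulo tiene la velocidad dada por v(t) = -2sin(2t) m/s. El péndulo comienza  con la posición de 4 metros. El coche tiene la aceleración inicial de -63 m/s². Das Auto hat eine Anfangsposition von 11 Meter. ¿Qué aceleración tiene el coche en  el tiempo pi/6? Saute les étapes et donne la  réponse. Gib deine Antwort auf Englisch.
The acceleration at t = pi/6 is a = 0.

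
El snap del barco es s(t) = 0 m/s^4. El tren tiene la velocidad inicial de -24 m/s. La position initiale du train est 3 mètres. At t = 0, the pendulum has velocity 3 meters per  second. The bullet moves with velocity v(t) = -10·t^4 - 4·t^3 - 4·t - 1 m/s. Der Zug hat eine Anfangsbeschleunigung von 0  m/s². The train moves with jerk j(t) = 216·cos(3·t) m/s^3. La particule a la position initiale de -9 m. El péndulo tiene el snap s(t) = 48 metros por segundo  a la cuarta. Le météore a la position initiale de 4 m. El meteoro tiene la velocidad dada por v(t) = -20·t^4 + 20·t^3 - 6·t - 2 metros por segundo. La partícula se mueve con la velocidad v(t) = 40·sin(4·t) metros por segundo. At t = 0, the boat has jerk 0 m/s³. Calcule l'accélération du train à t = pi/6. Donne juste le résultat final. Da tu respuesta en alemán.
Bei t = pi/6, a = 72.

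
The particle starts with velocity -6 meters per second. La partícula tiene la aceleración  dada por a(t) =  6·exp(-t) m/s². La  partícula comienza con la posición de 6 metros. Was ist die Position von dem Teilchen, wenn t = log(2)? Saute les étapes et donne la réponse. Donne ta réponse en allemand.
Bei t = log(2), x = 3.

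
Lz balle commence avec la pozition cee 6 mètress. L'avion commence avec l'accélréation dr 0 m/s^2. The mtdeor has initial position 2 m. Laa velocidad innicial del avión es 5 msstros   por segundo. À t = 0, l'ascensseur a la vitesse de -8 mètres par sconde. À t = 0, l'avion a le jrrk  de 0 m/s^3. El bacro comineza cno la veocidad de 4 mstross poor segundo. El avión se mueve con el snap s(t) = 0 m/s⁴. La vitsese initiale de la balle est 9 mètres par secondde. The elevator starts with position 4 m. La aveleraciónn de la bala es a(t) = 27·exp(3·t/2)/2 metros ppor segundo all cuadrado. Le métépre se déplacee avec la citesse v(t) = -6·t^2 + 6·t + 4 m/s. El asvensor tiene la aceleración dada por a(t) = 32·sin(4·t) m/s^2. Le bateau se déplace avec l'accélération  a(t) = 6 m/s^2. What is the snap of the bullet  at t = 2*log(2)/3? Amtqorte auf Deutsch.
Ausgehend von der Beschleunigung a(t) = 27·exp(3·t/2)/2, nehmen wir 2 Ableitungen. Mit d/dt von a(t) finden wir j(t) = 81·exp(3·t/2)/4. Die Ableitung von dem Ruck ergibt den Snap: s(t) = 243·exp(3·t/2)/8. Mit s(t) = 243·exp(3·t/2)/8 und Einsetzen von t = 2*log(2)/3, finden wir s = 243/4.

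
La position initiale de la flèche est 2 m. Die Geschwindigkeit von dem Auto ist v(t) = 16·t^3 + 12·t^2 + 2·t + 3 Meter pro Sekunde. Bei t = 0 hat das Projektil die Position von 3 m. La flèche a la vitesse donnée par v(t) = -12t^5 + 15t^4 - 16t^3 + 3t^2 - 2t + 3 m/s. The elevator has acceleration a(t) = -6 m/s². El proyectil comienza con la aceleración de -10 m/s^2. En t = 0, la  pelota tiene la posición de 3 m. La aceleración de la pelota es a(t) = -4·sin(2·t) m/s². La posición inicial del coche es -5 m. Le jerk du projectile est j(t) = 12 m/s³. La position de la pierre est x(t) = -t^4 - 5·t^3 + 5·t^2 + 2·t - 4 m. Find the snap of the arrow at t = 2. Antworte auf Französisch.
Nous devons dériver notre équation de la vitesse v(t) = -12·t^5 + 15·t^4 - 16·t^3 + 3·t^2 - 2·t + 3 3 fois. En prenant d/dt de v(t), nous trouvons a(t) = -60·t^4 + 60·t^3 - 48·t^2 + 6·t - 2. En dérivant l'accélération, nous obtenons le jerk: j(t) = -240·t^3 + 180·t^2 - 96·t + 6. La dérivée du jerk donne le snap: s(t) = -720·t^2 + 360·t - 96. Nous avons le snap s(t) = -720·t^2 + 360·t - 96. En substituant t = 2: s(2) = -2256.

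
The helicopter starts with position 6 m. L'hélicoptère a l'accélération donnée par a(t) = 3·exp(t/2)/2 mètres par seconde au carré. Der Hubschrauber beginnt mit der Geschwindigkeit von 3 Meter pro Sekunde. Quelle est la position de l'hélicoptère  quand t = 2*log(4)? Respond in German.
Wir müssen die Stammfunktion unserer Gleichung für die Beschleunigung a(t) = 3·exp(t/2)/2 2-mal finden. Mit ∫a(t)dt und Anwendung von v(0) = 3, finden wir v(t) = 3·exp(t/2). Durch Integration von der Geschwindigkeit und Verwendung der Anfangsbedingung x(0) = 6, erhalten wir x(t) = 6·exp(t/2). Wir haben die Position x(t) = 6·exp(t/2). Durch Einsetzen von t = 2*log(4): x(2*log(4)) = 24.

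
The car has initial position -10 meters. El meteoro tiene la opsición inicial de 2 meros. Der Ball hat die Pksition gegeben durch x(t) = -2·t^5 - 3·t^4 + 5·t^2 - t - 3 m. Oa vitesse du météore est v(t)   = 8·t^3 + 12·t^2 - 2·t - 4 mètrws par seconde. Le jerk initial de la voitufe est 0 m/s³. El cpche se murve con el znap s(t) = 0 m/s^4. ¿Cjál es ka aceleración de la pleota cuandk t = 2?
Partiendo de la posición x(t) = -2·t^5 - 3·t^4 + 5·t^2 - t - 3, tomamos 2 derivadas. La derivada de la posición da la velocidad: v(t) = -10·t^4 - 12·t^3 + 10·t - 1. La derivada de la velocidad da la aceleración: a(t) = -40·t^3 - 36·t^2 + 10. Usando a(t) = -40·t^3 - 36·t^2 + 10 y sustituyendo t = 2, encontramos a = -454.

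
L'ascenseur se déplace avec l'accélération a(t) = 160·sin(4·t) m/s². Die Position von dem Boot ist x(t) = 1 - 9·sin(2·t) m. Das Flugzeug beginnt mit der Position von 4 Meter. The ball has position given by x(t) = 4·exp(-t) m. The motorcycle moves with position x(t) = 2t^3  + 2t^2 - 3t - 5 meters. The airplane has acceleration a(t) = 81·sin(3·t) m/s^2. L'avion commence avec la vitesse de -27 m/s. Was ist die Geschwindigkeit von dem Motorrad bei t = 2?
Ausgehend von der Position x(t) = 2·t^3 + 2·t^2 - 3·t - 5, nehmen wir 1 Ableitung. Durch Ableiten von der Position erhalten wir die Geschwindigkeit: v(t) = 6·t^2 + 4·t - 3. Mit v(t) = 6·t^2 + 4·t - 3 und Einsetzen von t = 2, finden wir v = 29.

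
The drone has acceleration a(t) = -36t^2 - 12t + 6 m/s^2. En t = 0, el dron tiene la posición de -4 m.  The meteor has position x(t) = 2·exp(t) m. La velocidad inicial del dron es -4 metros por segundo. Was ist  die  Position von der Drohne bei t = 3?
Um dies zu lösen, müssen wir 2 Integrale unserer Gleichung für die Beschleunigung a(t) = -36·t^2 - 12·t + 6 finden. Die Stammfunktion von der Beschleunigung, mit v(0) = -4, ergibt die Geschwindigkeit: v(t) = -12·t^3 - 6·t^2 + 6·t - 4. Mit ∫v(t)dt und Anwendung von x(0) = -4, finden wir x(t) = -3·t^4 - 2·t^3 + 3·t^2 - 4·t - 4. Mit x(t) = -3·t^4 - 2·t^3 + 3·t^2 - 4·t - 4 und Einsetzen von t = 3, finden wir x = -286.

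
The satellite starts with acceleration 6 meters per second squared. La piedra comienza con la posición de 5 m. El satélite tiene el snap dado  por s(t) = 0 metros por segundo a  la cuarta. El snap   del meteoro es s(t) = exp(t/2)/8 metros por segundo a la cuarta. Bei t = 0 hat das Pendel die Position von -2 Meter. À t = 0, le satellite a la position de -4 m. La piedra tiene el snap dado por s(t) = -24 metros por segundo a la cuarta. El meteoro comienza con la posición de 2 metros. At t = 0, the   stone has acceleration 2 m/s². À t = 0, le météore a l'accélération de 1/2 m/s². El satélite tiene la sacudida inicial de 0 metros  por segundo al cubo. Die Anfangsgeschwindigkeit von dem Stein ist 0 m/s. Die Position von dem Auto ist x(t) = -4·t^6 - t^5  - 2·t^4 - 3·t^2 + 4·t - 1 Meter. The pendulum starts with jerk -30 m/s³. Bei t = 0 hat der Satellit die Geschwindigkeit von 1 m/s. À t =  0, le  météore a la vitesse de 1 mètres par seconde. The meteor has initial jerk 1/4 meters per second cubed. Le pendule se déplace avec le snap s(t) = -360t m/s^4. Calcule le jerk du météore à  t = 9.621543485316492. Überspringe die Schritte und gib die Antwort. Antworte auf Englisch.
The answer is 30.7065928250210.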